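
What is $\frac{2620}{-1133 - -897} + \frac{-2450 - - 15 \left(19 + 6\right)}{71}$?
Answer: $- \frac{168930}{4189} \approx -40.327$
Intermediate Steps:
$\frac{2620}{-1133 - -897} + \frac{-2450 - - 15 \left(19 + 6\right)}{71} = \frac{2620}{-1133 + 897} + \left(-2450 - \left(-15\right) 25\right) \frac{1}{71} = \frac{2620}{-236} + \left(-2450 - -375\right) \frac{1}{71} = 2620 \left(- \frac{1}{236}\right) + \left(-2450 + 375\right) \frac{1}{71} = - \frac{655}{59} - \frac{2075}{71} = - \frac{168930}{4189}$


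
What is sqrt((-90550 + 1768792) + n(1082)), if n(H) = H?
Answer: 2*sqrt(419831) ≈ 1295.9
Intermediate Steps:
sqrt((-90550 + 1768792) + n(1082)) = sqrt((-90550 + 1768792) + 1082) = sqrt(1678242 + 1082) = sqrt(1679324) = 2*sqrt(419831)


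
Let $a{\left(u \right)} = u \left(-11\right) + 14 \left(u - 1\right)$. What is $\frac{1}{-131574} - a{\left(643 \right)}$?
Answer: $- \frac{251964211}{131574} \approx -1915.0$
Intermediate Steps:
$a{\left(u \right)} = -14 + 3 u$ ($a{\left(u \right)} = - 11 u + 14 \left(-1 + u\right) = - 11 u + \left(-14 + 14 u\right) = -14 + 3 u$)
$\frac{1}{-131574} - a{\left(643 \right)} = \frac{1}{-131574} - \left(-14 + 3 \cdot 643\right) = - \frac{1}{131574} - \left(-14 + 1929\right) = - \frac{1}{131574} - 1915 = - \frac{251964211}{131574}$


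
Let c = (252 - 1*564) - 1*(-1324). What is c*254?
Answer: 257048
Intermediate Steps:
c = 1012 (c = (252 - 564) + 1324 = -312 + 1324 = 1012)
c*254 = 1012*254 = 257048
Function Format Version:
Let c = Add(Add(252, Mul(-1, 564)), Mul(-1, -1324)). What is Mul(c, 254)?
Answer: 257048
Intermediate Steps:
c = 1012 (c = Add(Add(252, -564), 1324) = Add(-312, 1324) = 1012)
Mul(c, 254) = Mul(1012, 254) = 257048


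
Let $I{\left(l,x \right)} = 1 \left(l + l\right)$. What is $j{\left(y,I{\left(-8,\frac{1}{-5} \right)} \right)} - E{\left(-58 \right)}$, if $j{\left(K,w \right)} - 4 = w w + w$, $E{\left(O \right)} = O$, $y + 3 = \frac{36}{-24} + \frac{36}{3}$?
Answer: $302$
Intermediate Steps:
$y = \frac{15}{2}$ ($y = -3 + \left(\frac{36}{-24} + \frac{36}{3}\right) = -3 + \left(36 \left(- \frac{1}{24}\right) + 36 \cdot \frac{1}{3}\right) = -3 + \left(- \frac{3}{2} + 12\right) = -3 + \frac{21}{2} = \frac{15}{2} \approx 7.5$)
$I{\left(l,x \right)} = 2 l$ ($I{\left(l,x \right)} = 1 \cdot 2 l = 2 l$)
$j{\left(K,w \right)} = 4 + w + w^{2}$ ($j{\left(K,w \right)} = 4 + \left(w w + w\right) = 4 + \left(w^{2} + w\right) = 4 + \left(w + w^{2}\right) = 4 + w + w^{2}$)
$j{\left(y,I{\left(-8,\frac{1}{-5} \right)} \right)} - E{\left(-58 \right)} = \left(4 + 2 \left(-8\right) + \left(2 \left(-8\right)\right)^{2}\right) - -58 = \left(4 - 16 + \left(-16\right)^{2}\right) + 58 = \left(4 - 16 + 256\right) + 58 = 244 + 58 = 302$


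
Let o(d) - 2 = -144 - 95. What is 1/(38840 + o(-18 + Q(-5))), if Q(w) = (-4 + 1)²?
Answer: 1/38603 ≈ 2.5905e-5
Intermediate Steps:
Q(w) = 9 (Q(w) = (-3)² = 9)
o(d) = -237 (o(d) = 2 + (-144 - 95) = 2 - 239 = -237)
1/(38840 + o(-18 + Q(-5))) = 1/(38840 - 237) = 1/38603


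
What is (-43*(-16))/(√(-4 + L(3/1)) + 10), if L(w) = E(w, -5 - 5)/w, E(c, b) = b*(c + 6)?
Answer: 3440/67 - 344*I*√34/67 ≈ 51.343 - 29.938*I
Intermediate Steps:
E(c, b) = b*(6 + c)
L(w) = (-60 - 10*w)/w (L(w) = ((-5 - 5)*(6 + w))/w = (-10*(6 + w))/w = (-60 - 10*w)/w)
(-43*(-16))/(√(-4 + L(3/1)) + 10) = (-43*(-16))/(√(-4 + (-10 - 60/(3/1))) + 10) = 688/(√(-4 + (-10 - 60/(3*1))) + 10) = 688/(√(-4 + (-10 - 60/3)) + 10) = 688/(√(-4 + (-10 - 60*⅓)) + 10) = 688/(√(-4 + (-10 - 20)) + 10) = 688/(√(-4 - 30) + 10) = 688/(√(-34) + 10) = 688/(I*√34 + 10) = 688/(10 + I*√34)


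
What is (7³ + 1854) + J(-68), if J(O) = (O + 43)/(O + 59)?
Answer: 19798/9 ≈ 2199.8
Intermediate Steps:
J(O) = (43 + O)/(59 + O)
(7³ + 1854) + J(-68) = (7³ + 1854) + (43 - 68)/(59 - 68) = (343 + 1854) - 25/(-9) = 2197 - ⅑*(-25) = 2197 + 25/9 = 19798/9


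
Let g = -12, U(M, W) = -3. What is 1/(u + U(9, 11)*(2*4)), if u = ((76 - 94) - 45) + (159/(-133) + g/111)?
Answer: -4921/434542 ≈ -0.011325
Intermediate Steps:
u = -316438/4921 (u = ((76 - 94) - 45) + (159/(-133) - 12/111) = (-18 - 45) + (159*(-1/133) - 12*1/111) = -63 + (-159/133 - 4/37) = -63 - 6415/4921 = -316438/4921 ≈ -64.304)
1/(u + U(9, 11)*(2*4)) = 1/(-316438/4921 - 6*4) = 1/(-316438/4921 - 3*8) = 1/(-316438/4921 - 24) = 1/(-434542/4921) = -4921/434542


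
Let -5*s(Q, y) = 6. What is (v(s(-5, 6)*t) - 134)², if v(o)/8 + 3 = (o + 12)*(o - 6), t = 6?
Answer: 276290884/625 ≈ 4.4207e+5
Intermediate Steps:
s(Q, y) = -6/5 (s(Q, y) = -⅕*6 = -6/5)
v(o) = -24 + 8*(-6 + o)*(12 + o) (v(o) = -24 + 8*((o + 12)*(o - 6)) = -24 + 8*((12 + o)*(-6 + o)) = -24 + 8*((-6 + o)*(12 + o)) = -24 + 8*(-6 + o)*(12 + o))
(v(s(-5, 6)*t) - 134)² = ((-600 + 8*(-6/5*6)² + 48*(-6/5*6)) - 134)² = ((-600 + 8*(-36/5)² + 48*(-36/5)) - 134)² = ((-600 + 8*(1296/25) - 1728/5) - 134)² = ((-600 + 10368/25 - 1728/5) - 134)² = (-13272/25 - 134)² = (-16622/25)² = 276290884/625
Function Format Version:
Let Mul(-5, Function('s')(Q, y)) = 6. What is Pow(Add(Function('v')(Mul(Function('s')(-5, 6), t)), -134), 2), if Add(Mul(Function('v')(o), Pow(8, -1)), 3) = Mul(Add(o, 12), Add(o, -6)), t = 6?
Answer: Rational(276290884, 625) ≈ 4.4207e+5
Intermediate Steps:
Function('s')(Q, y) = Rational(-6, 5) (Function('s')(Q, y) = Mul(Rational(-1, 5), 6) = Rational(-6, 5))
Function('v')(o) = Add(-24, Mul(8, Add(-6, o), Add(12, o))) (Function('v')(o) = Add(-24, Mul(8, Mul(Add(o, 12), Add(o, -6)))) = Add(-24, Mul(8, Mul(Add(12, o), Add(-6, o)))) = Add(-24, Mul(8, Mul(Add(-6, o), Add(12, o)))) = Add(-24, Mul(8, Add(-6, o), Add(12, o))))
Pow(Add(Function('v')(Mul(Function('s')(-5, 6), t)), -134), 2) = Pow(Add(Add(-600, Mul(8, Pow(Mul(Rational(-6, 5), 6), 2)), Mul(48, Mul(Rational(-6, 5), 6))), -134), 2) = Pow(Add(Add(-600, Mul(8, Pow(Rational(-36, 5), 2)), Mul(48, Rational(-36, 5))), -134), 2) = Pow(Add(Add(-600, Mul(8, Rational(1296, 25)), Rational(-1728, 5)), -134), 2) = Pow(Add(Add(-600, Rational(10368, 25), Rational(-1728, 5)), -134), 2) = Pow(Add(Rational(-13272, 25), -134), 2) = Pow(Rational(-16622, 25), 2) = Rational(276290884, 625)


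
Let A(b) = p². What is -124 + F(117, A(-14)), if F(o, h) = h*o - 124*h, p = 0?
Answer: -124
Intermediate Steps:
A(b) = 0 (A(b) = 0² = 0)
F(o, h) = -124*h + h*o
-124 + F(117, A(-14)) = -124 + 0*(-124 + 117) = -124 + 0*(-7) = -124 + 0 = -124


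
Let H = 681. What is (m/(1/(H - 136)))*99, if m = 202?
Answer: 10898910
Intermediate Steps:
(m/(1/(H - 136)))*99 = (202/(1/(681 - 136)))*99 = (202/(1/545))*99 = (202*545)*99 = 110090*99 = 10898910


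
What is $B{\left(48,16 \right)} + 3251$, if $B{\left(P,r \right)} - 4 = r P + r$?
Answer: $4039$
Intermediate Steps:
$B{\left(P,r \right)} = 4 + r + P r$ ($B{\left(P,r \right)} = 4 + \left(r P + r\right) = 4 + \left(P r + r\right) = 4 + \left(r + P r\right) = 4 + r + P r$)
$B{\left(48,16 \right)} + 3251 = \left(4 + 16 + 48 \cdot 16\right) + 3251 = \left(4 + 16 + 768\right) + 3251 = 788 + 3251 = 4039$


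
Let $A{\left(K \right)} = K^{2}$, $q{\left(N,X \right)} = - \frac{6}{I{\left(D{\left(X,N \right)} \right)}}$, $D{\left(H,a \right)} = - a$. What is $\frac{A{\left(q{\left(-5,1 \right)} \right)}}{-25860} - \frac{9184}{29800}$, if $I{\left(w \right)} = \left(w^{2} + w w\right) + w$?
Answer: $- \frac{299347187}{971312375} \approx -0.30819$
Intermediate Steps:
$I{\left(w \right)} = w + 2 w^{2}$ ($I{\left(w \right)} = \left(w^{2} + w^{2}\right) + w = 2 w^{2} + w = w + 2 w^{2}$)
$q{\left(N,X \right)} = \frac{6}{N \left(1 - 2 N\right)}$ ($q{\left(N,X \right)} = - \frac{6}{- N \left(1 + 2 \left(- N\right)\right)} = - \frac{6}{- N \left(1 - 2 N\right)} = - \frac{6}{\left(-1\right) N \left(1 - 2 N\right)} = - 6 \left(- \frac{1}{N \left(1 - 2 N\right)}\right) = \frac{6}{N \left(1 - 2 N\right)}$)
$\frac{A{\left(q{\left(-5,1 \right)} \right)}}{-25860} - \frac{9184}{29800} = \frac{\left(\frac{6}{\left(-5\right) \left(1 - -10\right)}\right)^{2}}{-25860} - \frac{9184}{29800} = \left(6 \left(- \frac{1}{5}\right) \frac{1}{1 + 10}\right)^{2} \left(- \frac{1}{25860}\right) - \frac{1148}{3725} = \left(6 \left(- \frac{1}{5}\right) \frac{1}{11}\right)^{2} \left(- \frac{1}{25860}\right) - \frac{1148}{3725} = \left(- \frac{6}{55}\right)^{2} \left(- \frac{1}{25860}\right) - \frac{1148}{3725} = \frac{36}{3025} \left(- \frac{1}{25860}\right) - \frac{1148}{3725} = - \frac{3}{6518875} - \frac{1148}{3725} = - \frac{299347187}{971312375}$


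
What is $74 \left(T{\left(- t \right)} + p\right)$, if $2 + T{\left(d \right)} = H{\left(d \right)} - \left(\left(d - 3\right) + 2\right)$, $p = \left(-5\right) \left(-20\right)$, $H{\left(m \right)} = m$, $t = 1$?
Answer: $7326$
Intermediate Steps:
$p = 100$
$T{\left(d \right)} = -1$ ($T{\left(d \right)} = -2 + \left(d - \left(\left(d - 3\right) + 2\right)\right) = -2 + \left(d - \left(\left(-3 + d\right) + 2\right)\right) = -2 + \left(d - \left(-1 + d\right)\right) = -2 + 1 = -1$)
$74 \left(T{\left(- t \right)} + p\right) = 74 \left(-1 + 100\right) = 74 \cdot 99 = 7326$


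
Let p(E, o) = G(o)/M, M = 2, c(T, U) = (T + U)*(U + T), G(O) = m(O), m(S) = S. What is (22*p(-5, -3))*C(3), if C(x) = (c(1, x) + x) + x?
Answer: -726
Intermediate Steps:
G(O) = O
c(T, U) = (T + U)² (c(T, U) = (T + U)*(T + U) = (T + U)²)
C(x) = (1 + x)² + 2*x (C(x) = ((1 + x)² + x) + x = (x + (1 + x)²) + x = (1 + x)² + 2*x)
p(E, o) = o/2
(22*p(-5, -3))*C(3) = (22*((½)*(-3)))*((1 + 3)² + 2*3) = (22*(-3/2))*(4² + 6) = -33*(16 + 6) = -33*22 = -726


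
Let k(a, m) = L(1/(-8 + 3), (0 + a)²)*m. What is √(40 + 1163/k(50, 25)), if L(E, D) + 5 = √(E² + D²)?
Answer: √(-19185 + 1000*√156250001)/(5*√(-25 + √156250001)) ≈ 6.3260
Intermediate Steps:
L(E, D) = -5 + √(D² + E²) (L(E, D) = -5 + √(E² + D²) = -5 + √(D² + E²))
k(a, m) = m*(-5 + √(1/25 + a⁴)) (k(a, m) = (-5 + √(((0 + a)²)² + (1/(-8 + 3))²))*m = (-5 + √((a²)² + (1/(-5))²))*m = (-5 + √(a⁴ + (-⅕)²))*m = (-5 + √(a⁴ + 1/25))*m = (-5 + √(1/25 + a⁴))*m = m*(-5 + √(1/25 + a⁴)))
√(40 + 1163/k(50, 25)) = √(40 + 1163/(((⅕)*25*(-25 + √(1 + 25*50⁴))))) = √(40 + 1163/(((⅕)*25*(-25 + √(1 + 25*6250000))))) = √(40 + 1163/(((⅕)*25*(-25 + √(1 + 156250000))))) = √(40 + 1163/(((⅕)*25*(-25 + √156250001)))) = √(40 + 1163/(-125 + 5*√156250001))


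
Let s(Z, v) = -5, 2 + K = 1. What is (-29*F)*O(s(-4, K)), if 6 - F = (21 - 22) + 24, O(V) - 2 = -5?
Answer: -1479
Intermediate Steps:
K = -1 (K = -2 + 1 = -1)
O(V) = -3 (O(V) = 2 - 5 = -3)
F = -17 (F = 6 - ((21 - 22) + 24) = 6 - (-1 + 24) = 6 - 1*23 = 6 - 23 = -17)
(-29*F)*O(s(-4, K)) = -29*(-17)*(-3) = 493*(-3) = -1479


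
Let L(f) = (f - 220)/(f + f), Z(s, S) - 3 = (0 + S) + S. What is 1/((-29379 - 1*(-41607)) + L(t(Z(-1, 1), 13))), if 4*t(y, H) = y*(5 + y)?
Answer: 10/122197 ≈ 8.1835e-5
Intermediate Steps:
Z(s, S) = 3 + 2*S (Z(s, S) = 3 + ((0 + S) + S) = 3 + (S + S) = 3 + 2*S)
t(y, H) = y*(5 + y)/4 (t(y, H) = (y*(5 + y))/4 = y*(5 + y)/4)
L(f) = (-220 + f)/(2*f) (L(f) = (-220 + f)/((2*f)) = (-220 + f)*(1/(2*f)) = (-220 + f)/(2*f))
1/((-29379 - 1*(-41607)) + L(t(Z(-1, 1), 13))) = 1/((-29379 - 1*(-41607)) + (-220 + (3 + 2*1)*(5 + (3 + 2*1))/4)/(2*(((3 + 2*1)*(5 + (3 + 2*1))/4)))) = 1/((-29379 + 41607) + (-220 + (3 + 2)*(5 + (3 + 2))/4)/(2*(((3 + 2)*(5 + (3 + 2))/4)))) = 1/(12228 + (-220 + (¼)*5*(5 + 5))/(2*(((¼)*5*(5 + 5))))) = 1/(12228 + (-220 + (¼)*5*10)/(2*(((¼)*5*10)))) = 1/(12228 + (-220 + 25/2)/(2*(25/2))) = 1/(12228 + (½)*(2/25)*(-415/2)) = 1/(12228 - 83/10) = 1/(122197/10) = 10/122197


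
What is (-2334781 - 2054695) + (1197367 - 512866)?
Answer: -3704975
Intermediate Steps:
(-2334781 - 2054695) + (1197367 - 512866) = -4389476 + 684501 = -3704975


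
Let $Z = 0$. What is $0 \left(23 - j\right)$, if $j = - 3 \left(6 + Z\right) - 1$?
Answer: $0$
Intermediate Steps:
$j = -19$ ($j = - 3 \left(6 + 0\right) - 1 = \left(-3\right) 6 - 1 = -18 - 1 = -19$)
$0 \left(23 - j\right) = 0 \left(23 - -19\right) = 0 \left(23 + 19\right) = 0 \cdot 42 = 0$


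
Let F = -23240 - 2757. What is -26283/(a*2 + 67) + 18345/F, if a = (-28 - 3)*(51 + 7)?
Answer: 618539646/91743413 ≈ 6.7421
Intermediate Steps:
a = -1798 (a = -31*58 = -1798)
F = -25997
-26283/(a*2 + 67) + 18345/F = -26283/(-1798*2 + 67) + 18345/(-25997) = -26283/(-3596 + 67) + 18345*(-1/25997) = -26283/(-3529) - 18345/25997 = -26283*(-1/3529) - 18345/25997 = 26283/3529 - 18345/25997 = 618539646/91743413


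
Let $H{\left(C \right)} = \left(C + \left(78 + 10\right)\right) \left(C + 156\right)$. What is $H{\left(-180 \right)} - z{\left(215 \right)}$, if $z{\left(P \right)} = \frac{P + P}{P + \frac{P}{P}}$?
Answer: $\frac{238249}{108} \approx 2206.0$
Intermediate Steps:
$H{\left(C \right)} = \left(88 + C\right) \left(156 + C\right)$ ($H{\left(C \right)} = \left(C + 88\right) \left(156 + C\right) = \left(88 + C\right) \left(156 + C\right)$)
$z{\left(P \right)} = \frac{2 P}{1 + P}$ ($z{\left(P \right)} = \frac{2 P}{P + 1} = \frac{2 P}{1 + P}$)
$H{\left(-180 \right)} - z{\left(215 \right)} = \left(13728 + \left(-180\right)^{2} + 244 \left(-180\right)\right) - 2 \cdot 215 \frac{1}{1 + 215} = \left(13728 + 32400 - 43920\right) - 2 \cdot 215 \cdot \frac{1}{216} = 2208 - 2 \cdot 215 \cdot \frac{1}{216} = 2208 - \frac{215}{108} = \frac{238249}{108}$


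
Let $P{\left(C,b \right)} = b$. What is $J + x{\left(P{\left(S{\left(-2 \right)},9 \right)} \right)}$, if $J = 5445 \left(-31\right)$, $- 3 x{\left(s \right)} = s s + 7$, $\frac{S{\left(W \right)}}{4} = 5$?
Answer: $- \frac{506473}{3} \approx -1.6882 \cdot 10^{5}$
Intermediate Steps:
$S{\left(W \right)} = 20$ ($S{\left(W \right)} = 4 \cdot 5 = 20$)
$x{\left(s \right)} = - \frac{7}{3} - \frac{s^{2}}{3}$ ($x{\left(s \right)} = - \frac{s s + 7}{3} = - \frac{s^{2} + 7}{3} = - \frac{7 + s^{2}}{3} = - \frac{7}{3} - \frac{s^{2}}{3}$)
$J = -168795$
$J + x{\left(P{\left(S{\left(-2 \right)},9 \right)} \right)} = -168795 - \left(\frac{7}{3} + \frac{9^{2}}{3}\right) = -168795 - \frac{88}{3} = - \frac{506473}{3}$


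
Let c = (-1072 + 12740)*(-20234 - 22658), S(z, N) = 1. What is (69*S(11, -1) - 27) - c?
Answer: 500463898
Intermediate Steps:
c = -500463856 (c = 11668*(-42892) = -500463856)
(69*S(11, -1) - 27) - c = (69*1 - 27) - 1*(-500463856) = (69 - 27) + 500463856 = 42 + 500463856 = 500463898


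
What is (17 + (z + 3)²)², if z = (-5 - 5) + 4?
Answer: 676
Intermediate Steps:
z = -6 (z = -10 + 4 = -6)
(17 + (z + 3)²)² = (17 + (-6 + 3)²)² = (17 + (-3)²)² = (17 + 9)² = 26² = 676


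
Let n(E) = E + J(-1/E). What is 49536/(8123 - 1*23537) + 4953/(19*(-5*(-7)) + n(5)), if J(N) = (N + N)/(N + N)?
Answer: 7184481/1723799 ≈ 4.1678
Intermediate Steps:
J(N) = 1 (J(N) = (2*N)/((2*N)) = (2*N)*(1/(2*N)) = 1)
n(E) = 1 + E (n(E) = E + 1 = 1 + E)
49536/(8123 - 1*23537) + 4953/(19*(-5*(-7)) + n(5)) = 49536/(8123 - 1*23537) + 4953/(19*(-5*(-7)) + (1 + 5)) = 49536/(8123 - 23537) + 4953/(19*35 + 6) = 49536/(-15414) + 4953/(665 + 6) = 49536*(-1/15414) + 4953/671 = -8256/2569 + 4953*(1/671) = -8256/2569 + 4953/671 = 7184481/1723799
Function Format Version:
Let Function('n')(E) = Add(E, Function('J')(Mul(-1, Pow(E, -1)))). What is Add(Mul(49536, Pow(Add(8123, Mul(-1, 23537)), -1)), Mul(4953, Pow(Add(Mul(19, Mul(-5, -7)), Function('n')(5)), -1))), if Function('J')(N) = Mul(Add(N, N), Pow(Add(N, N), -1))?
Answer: Rational(7184481, 1723799) ≈ 4.1678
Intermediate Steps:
Function('J')(N) = 1 (Function('J')(N) = Mul(Mul(2, N), Pow(Mul(2, N), -1)) = Mul(Mul(2, N), Mul(Rational(1, 2), Pow(N, -1))) = 1)
Function('n')(E) = Add(1, E) (Function('n')(E) = Add(E, 1) = Add(1, E))
Add(Mul(49536, Pow(Add(8123, Mul(-1, 23537)), -1)), Mul(4953, Pow(Add(Mul(19, Mul(-5, -7)), Function('n')(5)), -1))) = Add(Mul(49536, Pow(Add(8123, Mul(-1, 23537)), -1)), Mul(4953, Pow(Add(Mul(19, Mul(-5, -7)), Add(1, 5)), -1))) = Add(Mul(49536, Pow(Add(8123, -23537), -1)), Mul(4953, Pow(Add(Mul(19, 35), 6), -1))) = Add(Mul(49536, Pow(-15414, -1)), Mul(4953, Pow(Add(665, 6), -1))) = Add(Mul(49536, Rational(-1, 15414)), Mul(4953, Pow(671, -1))) = Add(Rational(-8256, 2569), Mul(4953, Rational(1, 671))) = Add(Rational(-8256, 2569), Rational(4953, 671)) = Rational(7184481, 1723799)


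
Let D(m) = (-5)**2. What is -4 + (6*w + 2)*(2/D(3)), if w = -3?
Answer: -132/25 ≈ -5.2800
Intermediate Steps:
D(m) = 25
-4 + (6*w + 2)*(2/D(3)) = -4 + (6*(-3) + 2)*(2/25) = -4 + (-18 + 2)*(2*(1/25)) = -4 - 16*2/25 = -4 - 32/25 = -132/25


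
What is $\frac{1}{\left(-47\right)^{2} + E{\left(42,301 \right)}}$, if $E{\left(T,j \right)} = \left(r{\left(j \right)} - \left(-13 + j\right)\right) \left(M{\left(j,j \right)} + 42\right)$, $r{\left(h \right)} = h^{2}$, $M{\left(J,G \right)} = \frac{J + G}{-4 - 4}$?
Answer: $- \frac{4}{12002793} \approx -3.3326 \cdot 10^{-7}$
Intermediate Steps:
$M{\left(J,G \right)} = - \frac{G}{8} - \frac{J}{8}$ ($M{\left(J,G \right)} = \frac{G + J}{-8} = \left(G + J\right) \left(- \frac{1}{8}\right) = - \frac{G}{8} - \frac{J}{8}$)
$E{\left(T,j \right)} = \left(42 - \frac{j}{4}\right) \left(13 + j^{2} - j\right)$ ($E{\left(T,j \right)} = \left(j^{2} - \left(-13 + j\right)\right) \left(\left(- \frac{j}{8} - \frac{j}{8}\right) + 42\right) = \left(13 + j^{2} - j\right) \left(- \frac{j}{4} + 42\right) = \left(13 + j^{2} - j\right) \left(42 - \frac{j}{4}\right) = \left(42 - \frac{j}{4}\right) \left(13 + j^{2} - j\right)$)
$\frac{1}{\left(-47\right)^{2} + E{\left(42,301 \right)}} = \frac{1}{\left(-47\right)^{2} + \left(546 - \frac{54481}{4} - \frac{301^{3}}{4} + \frac{169 \cdot 301^{2}}{4}\right)} = \frac{1}{2209 + \left(546 - \frac{54481}{4} - \frac{27270901}{4} + \frac{169}{4} \cdot 90601\right)} = \frac{1}{2209 + \left(546 - \frac{54481}{4} - \frac{27270901}{4} + \frac{15311569}{4}\right)} = \frac{1}{2209 - \frac{12011629}{4}} = \frac{1}{- \frac{12002793}{4}} = - \frac{4}{12002793}$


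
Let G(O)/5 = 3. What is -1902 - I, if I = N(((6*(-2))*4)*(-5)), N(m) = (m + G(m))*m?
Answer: -63102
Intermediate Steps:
G(O) = 15 (G(O) = 5*3 = 15)
N(m) = m*(15 + m) (N(m) = (m + 15)*m = (15 + m)*m = m*(15 + m))
I = 61200 (I = (((6*(-2))*4)*(-5))*(15 + ((6*(-2))*4)*(-5)) = (-12*4*(-5))*(15 - 12*4*(-5)) = (-48*(-5))*(15 - 48*(-5)) = 240*(15 + 240) = 240*255 = 61200)
-1902 - I = -1902 - 1*61200 = -1902 - 61200 = -63102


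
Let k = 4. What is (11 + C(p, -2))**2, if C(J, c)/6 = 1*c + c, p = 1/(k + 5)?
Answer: 169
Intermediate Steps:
p = 1/9 (p = 1/(4 + 5) = 1/9 ≈ 0.11111)
C(J, c) = 12*c (C(J, c) = 6*(1*c + c) = 6*(c + c) = 6*(2*c) = 12*c)
(11 + C(p, -2))**2 = (11 + 12*(-2))**2 = (11 - 24)**2 = (-13)**2 = 169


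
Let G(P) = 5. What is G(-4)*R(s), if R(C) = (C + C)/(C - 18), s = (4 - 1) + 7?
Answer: -25/2 ≈ -12.500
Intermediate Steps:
s = 10 (s = 3 + 7 = 10)
R(C) = 2*C/(-18 + C) (R(C) = (2*C)/(-18 + C) = 2*C/(-18 + C))
G(-4)*R(s) = 5*(2*10/(-18 + 10)) = 5*(2*10/(-8)) = 5*(2*10*(-⅛)) = 5*(-5/2) = -25/2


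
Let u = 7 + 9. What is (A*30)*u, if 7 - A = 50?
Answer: -20640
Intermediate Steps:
A = -43 (A = 7 - 1*50 = 7 - 50 = -43)
u = 16
(A*30)*u = -43*30*16 = -1290*16 = -20640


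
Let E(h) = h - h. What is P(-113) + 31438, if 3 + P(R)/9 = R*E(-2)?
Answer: 31411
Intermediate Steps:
E(h) = 0
P(R) = -27 (P(R) = -27 + 9*(R*0) = -27 + 9*0 = -27 + 0 = -27)
P(-113) + 31438 = -27 + 31438 = 31411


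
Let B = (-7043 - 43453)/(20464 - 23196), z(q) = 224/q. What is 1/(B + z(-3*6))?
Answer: 6147/37120 ≈ 0.16560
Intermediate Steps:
B = 12624/683 (B = -50496/(-2732) = -50496*(-1/2732) = 12624/683 ≈ 18.483)
1/(B + z(-3*6)) = 1/(12624/683 + 224/((-3*6))) = 1/(12624/683 + 224/(-18)) = 1/(12624/683 + 224*(-1/18)) = 1/(12624/683 - 112/9) = 1/(37120/6147) = 6147/37120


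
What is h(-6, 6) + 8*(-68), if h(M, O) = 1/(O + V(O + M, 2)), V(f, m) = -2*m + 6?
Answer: -4351/8 ≈ -543.88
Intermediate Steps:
V(f, m) = 6 - 2*m
h(M, O) = 1/(2 + O) (h(M, O) = 1/(O + (6 - 2*2)) = 1/(O + (6 - 4)) = 1/(O + 2) = 1/(2 + O))
h(-6, 6) + 8*(-68) = 1/(2 + 6) + 8*(-68) = 1/8 - 544 = -4351/8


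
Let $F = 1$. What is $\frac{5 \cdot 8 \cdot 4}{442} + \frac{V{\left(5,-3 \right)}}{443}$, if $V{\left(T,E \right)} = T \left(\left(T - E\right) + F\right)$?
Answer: $\frac{45385}{97903} \approx 0.46357$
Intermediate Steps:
$V{\left(T,E \right)} = T \left(1 + T - E\right)$ ($V{\left(T,E \right)} = T \left(\left(T - E\right) + 1\right) = T \left(1 + T - E\right)$)
$\frac{5 \cdot 8 \cdot 4}{442} + \frac{V{\left(5,-3 \right)}}{443} = \frac{5 \cdot 8 \cdot 4}{442} + \frac{5 \left(1 + 5 - -3\right)}{443} = 40 \cdot 4 \cdot \frac{1}{442} + 5 \left(1 + 5 + 3\right) \frac{1}{443} = 160 \cdot \frac{1}{442} + 5 \cdot 9 \cdot \frac{1}{443} = \frac{80}{221} + 45 \cdot \frac{1}{443} = \frac{80}{221} + \frac{45}{443} = \frac{45385}{97903}$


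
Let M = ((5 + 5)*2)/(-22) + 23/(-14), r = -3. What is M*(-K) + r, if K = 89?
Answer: 34515/154 ≈ 224.12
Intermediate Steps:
M = -393/154 (M = (10*2)*(-1/22) + 23*(-1/14) = 20*(-1/22) - 23/14 = -10/11 - 23/14 = -393/154 ≈ -2.5519)
M*(-K) + r = -(-393)*89/154 - 3 = -393/154*(-89) - 3 = 34977/154 - 3 = 34515/154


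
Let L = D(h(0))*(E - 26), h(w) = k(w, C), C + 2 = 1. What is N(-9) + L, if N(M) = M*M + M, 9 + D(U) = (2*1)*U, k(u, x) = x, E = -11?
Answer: 479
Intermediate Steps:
C = -1 (C = -2 + 1 = -1)
h(w) = -1
D(U) = -9 + 2*U (D(U) = -9 + (2*1)*U = -9 + 2*U)
N(M) = M + M² (N(M) = M² + M = M + M²)
L = 407 (L = (-9 + 2*(-1))*(-11 - 26) = (-9 - 2)*(-37) = -11*(-37) = 407)
N(-9) + L = -9*(1 - 9) + 407 = -9*(-8) + 407 = 72 + 407 = 479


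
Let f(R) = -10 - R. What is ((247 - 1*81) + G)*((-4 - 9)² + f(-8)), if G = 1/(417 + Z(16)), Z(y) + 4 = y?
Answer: 11892905/429 ≈ 27722.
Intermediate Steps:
Z(y) = -4 + y
G = 1/429 (G = 1/(417 + (-4 + 16)) = 1/(417 + 12) = 1/429 ≈ 0.0023310)
((247 - 1*81) + G)*((-4 - 9)² + f(-8)) = ((247 - 1*81) + 1/429)*((-4 - 9)² + (-10 - 1*(-8))) = ((247 - 81) + 1/429)*((-13)² + (-10 + 8)) = (166 + 1/429)*(169 - 2) = (71215/429)*167 = 11892905/429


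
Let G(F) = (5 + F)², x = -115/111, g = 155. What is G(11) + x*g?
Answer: 10591/111 ≈ 95.414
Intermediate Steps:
x = -115/111 ≈ -1.0360
G(11) + x*g = (5 + 11)² - 115/111*155 = 16² - 17825/111 = 256 - 17825/111 = 10591/111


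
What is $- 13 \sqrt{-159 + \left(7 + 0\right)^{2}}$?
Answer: $- 13 i \sqrt{110} \approx - 136.35 i$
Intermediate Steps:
$- 13 \sqrt{-159 + \left(7 + 0\right)^{2}} = - 13 \sqrt{-159 + 7^{2}} = - 13 \sqrt{-159 + 49} = - 13 \sqrt{-110} = - 13 i \sqrt{110}$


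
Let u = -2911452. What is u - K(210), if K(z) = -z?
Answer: -2911242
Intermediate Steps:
u - K(210) = -2911452 - (-1)*210 = -2911452 - 1*(-210) = -2911452 + 210 = -2911242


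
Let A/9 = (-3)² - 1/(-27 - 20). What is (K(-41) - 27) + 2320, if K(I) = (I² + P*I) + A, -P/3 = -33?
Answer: -179/47 ≈ -3.8085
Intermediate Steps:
P = 99 (P = -3*(-33) = 99)
A = 3816/47 (A = 9*((-3)² - 1/(-27 - 20)) = 9*(9 - 1/(-47)) = 9*(9 - 1*(-1/47)) = 9*(9 + 1/47) = 9*(424/47) = 3816/47 ≈ 81.192)
K(I) = 3816/47 + I² + 99*I (K(I) = (I² + 99*I) + 3816/47 = 3816/47 + I² + 99*I)
(K(-41) - 27) + 2320 = ((3816/47 + (-41)² + 99*(-41)) - 27) + 2320 = ((3816/47 + 1681 - 4059) - 27) + 2320 = (-107950/47 - 27) + 2320 = -109219/47 + 2320 = -179/47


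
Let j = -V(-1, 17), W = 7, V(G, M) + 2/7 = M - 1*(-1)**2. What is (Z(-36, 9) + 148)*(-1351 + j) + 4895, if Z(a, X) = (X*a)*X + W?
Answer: 26448752/7 ≈ 3.7784e+6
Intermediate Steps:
V(G, M) = -9/7 + M (V(G, M) = -2/7 + (M - 1*(-1)**2) = -2/7 + (M - 1*1) = -2/7 + (M - 1) = -2/7 + (-1 + M) = -9/7 + M)
Z(a, X) = 7 + a*X**2 (Z(a, X) = (X*a)*X + 7 = a*X**2 + 7 = 7 + a*X**2)
j = -110/7 (j = -(-9/7 + 17) = -1*110/7 = -110/7 ≈ -15.714)
(Z(-36, 9) + 148)*(-1351 + j) + 4895 = ((7 - 36*9**2) + 148)*(-1351 - 110/7) + 4895 = ((7 - 36*81) + 148)*(-9567/7) + 4895 = ((7 - 2916) + 148)*(-9567/7) + 4895 = (-2909 + 148)*(-9567/7) + 4895 = -2761*(-9567/7) + 4895 = 26414487/7 + 4895 = 26448752/7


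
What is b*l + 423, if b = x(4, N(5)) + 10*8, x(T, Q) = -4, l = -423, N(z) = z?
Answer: -31725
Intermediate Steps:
b = 76 (b = -4 + 10*8 = -4 + 80 = 76)
b*l + 423 = 76*(-423) + 423 = -32148 + 423 = -31725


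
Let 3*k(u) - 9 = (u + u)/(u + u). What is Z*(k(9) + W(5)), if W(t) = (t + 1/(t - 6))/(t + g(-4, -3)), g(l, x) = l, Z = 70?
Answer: 1540/3 ≈ 513.33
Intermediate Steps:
k(u) = 10/3 (k(u) = 3 + ((u + u)/(u + u))/3 = 3 + ((2*u)/((2*u)))/3 = 3 + ((2*u)*(1/(2*u)))/3 = 3 + (⅓)*1 = 3 + ⅓ = 10/3)
W(t) = (t + 1/(-6 + t))/(-4 + t) (W(t) = (t + 1/(t - 6))/(t - 4) = (t + 1/(-6 + t))/(-4 + t))
Z*(k(9) + W(5)) = 70*(10/3 + (1 + 5² - 6*5)/(24 + 5² - 10*5)) = 70*(10/3 + (1 + 25 - 30)/(24 + 25 - 50)) = 70*(10/3 - 4/(-1)) = 70*(10/3 - 1*(-4)) = 70*(10/3 + 4) = 70*(22/3) = 1540/3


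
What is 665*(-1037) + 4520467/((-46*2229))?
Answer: -70712479537/102534 ≈ -6.8965e+5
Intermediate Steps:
665*(-1037) + 4520467/((-46*2229)) = -689605 + 4520467/(-102534) = -689605 + 4520467*(-1/102534) = -689605 - 4520467/102534 = -70712479537/102534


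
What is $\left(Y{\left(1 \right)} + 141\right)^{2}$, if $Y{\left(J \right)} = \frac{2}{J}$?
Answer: $20449$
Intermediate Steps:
$\left(Y{\left(1 \right)} + 141\right)^{2} = \left(\frac{2}{1} + 141\right)^{2} = \left(2 \cdot 1 + 141\right)^{2} = \left(2 + 141\right)^{2} = 143^{2} = 20449$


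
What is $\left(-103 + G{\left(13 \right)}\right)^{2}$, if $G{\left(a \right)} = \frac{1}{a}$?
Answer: $\frac{1790244}{169} \approx 10593.0$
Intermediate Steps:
$\left(-103 + G{\left(13 \right)}\right)^{2} = \left(-103 + \frac{1}{13}\right)^{2} = \left(- \frac{1338}{13}\right)^{2} = \frac{1790244}{169}$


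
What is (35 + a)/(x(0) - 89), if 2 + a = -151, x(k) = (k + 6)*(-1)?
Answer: 118/95 ≈ 1.2421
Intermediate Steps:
x(k) = -6 - k (x(k) = (6 + k)*(-1) = -6 - k)
a = -153 (a = -2 - 151 = -153)
(35 + a)/(x(0) - 89) = (35 - 153)/((-6 - 1*0) - 89) = -118/((-6 + 0) - 89) = -118/(-6 - 89) = -118/(-95) = -1/95*(-118) = 118/95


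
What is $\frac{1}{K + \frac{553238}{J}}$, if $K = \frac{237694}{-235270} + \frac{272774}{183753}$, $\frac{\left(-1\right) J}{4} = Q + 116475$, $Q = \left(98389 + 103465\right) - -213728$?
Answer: $\frac{23001658540313670}{4927062228107741} \approx 4.6684$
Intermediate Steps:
$Q = 415582$ ($Q = 201854 + 213728 = 415582$)
$J = -2128228$ ($J = - 4 \left(415582 + 116475\right) = \left(-4\right) 532057 = -2128228$)
$K = \frac{10249276699}{21615784155}$ ($K = 237694 \left(- \frac{1}{235270}\right) + 272774 \cdot \frac{1}{183753} = - \frac{118847}{117635} + \frac{272774}{183753} = \frac{10249276699}{21615784155} \approx 0.47416$)
$\frac{1}{K + \frac{553238}{J}} = \frac{1}{\frac{10249276699}{21615784155} + \frac{553238}{-2128228}} = \frac{1}{\frac{10249276699}{21615784155} + 553238 \left(- \frac{1}{2128228}\right)} = \frac{1}{\frac{10249276699}{21615784155} - \frac{276619}{1064114}} = \frac{1}{\frac{4927062228107741}{23001658540313670}} = \frac{23001658540313670}{4927062228107741}$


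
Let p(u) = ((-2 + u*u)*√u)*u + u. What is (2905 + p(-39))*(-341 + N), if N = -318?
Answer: -1888694 + 39039819*I*√39 ≈ -1.8887e+6 + 2.438e+8*I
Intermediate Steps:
p(u) = u + u^(3/2)*(-2 + u²) (p(u) = ((-2 + u²)*√u)*u + u = (√u*(-2 + u²))*u + u = u^(3/2)*(-2 + u²) + u = u + u^(3/2)*(-2 + u²))
(2905 + p(-39))*(-341 + N) = (2905 + (-39 + (-39)^(7/2) - (-78)*I*√39))*(-341 - 318) = (2905 + (-39 - 59319*I*√39 - (-78)*I*√39))*(-659) = (2905 + (-39 - 59319*I*√39 + 78*I*√39))*(-659) = (2905 + (-39 - 59241*I*√39))*(-659) = (2866 - 59241*I*√39)*(-659) = -1888694 + 39039819*I*√39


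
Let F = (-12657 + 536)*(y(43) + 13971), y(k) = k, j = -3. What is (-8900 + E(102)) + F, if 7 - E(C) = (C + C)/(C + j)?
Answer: -5605795439/33 ≈ -1.6987e+8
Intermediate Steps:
E(C) = 7 - 2*C/(-3 + C) (E(C) = 7 - (C + C)/(C - 3) = 7 - 2*C/(-3 + C))
F = -169863694 (F = (-12657 + 536)*(43 + 13971) = -12121*14014 = -169863694)
(-8900 + E(102)) + F = (-8900 + (-21 + 5*102)/(-3 + 102)) - 169863694 = (-8900 + (-21 + 510)/99) - 169863694 = (-8900 + (1/99)*489) - 169863694 = (-8900 + 163/33) - 169863694 = -293537/33 - 169863694 = -5605795439/33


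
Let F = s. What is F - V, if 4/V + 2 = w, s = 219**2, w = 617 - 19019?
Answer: 220668562/4601 ≈ 47961.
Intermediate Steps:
w = -18402
s = 47961
F = 47961
V = -1/4601 (V = 4/(-2 - 18402) = 4/(-18404) = 4*(-1/18404) = -1/4601 ≈ -0.00021734)
F - V = 47961 - 1*(-1/4601) = 47961 + 1/4601 = 220668562/4601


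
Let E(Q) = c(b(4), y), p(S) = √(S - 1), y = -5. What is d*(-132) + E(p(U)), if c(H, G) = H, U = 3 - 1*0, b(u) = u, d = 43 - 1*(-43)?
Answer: -11348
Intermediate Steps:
d = 86 (d = 43 + 43 = 86)
U = 3 (U = 3 + 0 = 3)
p(S) = √(-1 + S)
E(Q) = 4
d*(-132) + E(p(U)) = 86*(-132) + 4 = -11352 + 4 = -11348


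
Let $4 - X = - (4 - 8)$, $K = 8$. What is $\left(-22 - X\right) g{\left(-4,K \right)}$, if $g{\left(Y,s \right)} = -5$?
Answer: $110$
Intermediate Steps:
$X = 0$ ($X = 4 - - (4 - 8) = 4 - \left(-1\right) \left(-4\right) = 4 - 4 = 0$)
$\left(-22 - X\right) g{\left(-4,K \right)} = \left(-22 - 0\right) \left(-5\right) = \left(-22 + 0\right) \left(-5\right) = \left(-22\right) \left(-5\right) = 110$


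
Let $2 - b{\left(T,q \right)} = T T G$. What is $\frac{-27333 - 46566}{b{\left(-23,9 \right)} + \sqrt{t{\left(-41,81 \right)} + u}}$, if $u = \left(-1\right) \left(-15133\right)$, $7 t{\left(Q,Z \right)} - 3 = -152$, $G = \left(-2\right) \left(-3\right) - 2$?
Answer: $\frac{23772987}{677765} + \frac{3213 \sqrt{740474}}{1355530} \approx 37.115$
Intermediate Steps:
$G = 4$ ($G = 6 - 2 = 4$)
$b{\left(T,q \right)} = 2 - 4 T^{2}$ ($b{\left(T,q \right)} = 2 - T T 4 = 2 - T^{2} \cdot 4 = 2 - 4 T^{2}$)
$t{\left(Q,Z \right)} = - \frac{149}{7}$ ($t{\left(Q,Z \right)} = \frac{3}{7} + \frac{1}{7} \left(-152\right) = \frac{3}{7} - \frac{152}{7} = - \frac{149}{7}$)
$u = 15133$
$\frac{-27333 - 46566}{b{\left(-23,9 \right)} + \sqrt{t{\left(-41,81 \right)} + u}} = \frac{-27333 - 46566}{\left(2 - 4 \left(-23\right)^{2}\right) + \sqrt{- \frac{149}{7} + 15133}} = - \frac{73899}{\left(2 - 2116\right) + \sqrt{\frac{105782}{7}}} = - \frac{73899}{\left(2 - 2116\right) + \frac{\sqrt{740474}}{7}} = - \frac{73899}{-2114 + \frac{\sqrt{740474}}{7}}$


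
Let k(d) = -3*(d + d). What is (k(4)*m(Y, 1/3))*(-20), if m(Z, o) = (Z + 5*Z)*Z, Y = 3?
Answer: 25920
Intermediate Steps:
m(Z, o) = 6*Z**2 (m(Z, o) = (6*Z)*Z = 6*Z**2)
k(d) = -6*d
(k(4)*m(Y, 1/3))*(-20) = ((-6*4)*(6*3**2))*(-20) = -144*9*(-20) = -24*54*(-20) = -1296*(-20) = 25920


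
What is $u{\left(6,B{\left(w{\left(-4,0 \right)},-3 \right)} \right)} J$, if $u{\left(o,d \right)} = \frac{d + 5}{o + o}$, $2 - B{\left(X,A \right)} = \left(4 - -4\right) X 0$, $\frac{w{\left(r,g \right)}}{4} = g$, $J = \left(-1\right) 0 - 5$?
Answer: $- \frac{35}{12} \approx -2.9167$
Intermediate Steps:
$J = -5$ ($J = 0 - 5 = -5$)
$w{\left(r,g \right)} = 4 g$
$B{\left(X,A \right)} = 2$ ($B{\left(X,A \right)} = 2 - \left(4 - -4\right) X 0 = 2 - \left(4 + 4\right) X 0 = 2 - 8 X 0 = 2 - 0 = 2 + 0 = 2$)
$u{\left(o,d \right)} = \frac{5 + d}{2 o}$
$u{\left(6,B{\left(w{\left(-4,0 \right)},-3 \right)} \right)} J = \frac{5 + 2}{2 \cdot 6} \left(-5\right) = \frac{1}{2} \cdot \frac{1}{6} \cdot 7 \left(-5\right) = \frac{7}{12} \left(-5\right) = - \frac{35}{12}$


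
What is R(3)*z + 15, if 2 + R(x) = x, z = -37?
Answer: -22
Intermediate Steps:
R(x) = -2 + x
R(3)*z + 15 = (-2 + 3)*(-37) + 15 = 1*(-37) + 15 = -37 + 15 = -22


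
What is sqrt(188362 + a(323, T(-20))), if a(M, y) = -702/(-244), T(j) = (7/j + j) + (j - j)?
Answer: sqrt(2803622830)/122 ≈ 434.01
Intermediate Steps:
T(j) = j + 7/j (T(j) = (j + 7/j) + 0 = j + 7/j)
a(M, y) = 351/122 (a(M, y) = -702*(-1/244) = 351/122)
sqrt(188362 + a(323, T(-20))) = sqrt(188362 + 351/122) = sqrt(22980515/122) = sqrt(2803622830)/122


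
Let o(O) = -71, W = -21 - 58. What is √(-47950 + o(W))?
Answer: I*√48021 ≈ 219.14*I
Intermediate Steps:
W = -79
√(-47950 + o(W)) = √(-47950 - 71) = √(-48021) = I*√48021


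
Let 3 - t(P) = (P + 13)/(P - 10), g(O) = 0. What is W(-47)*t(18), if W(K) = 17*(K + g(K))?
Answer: 5593/8 ≈ 699.13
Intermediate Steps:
t(P) = 3 - (13 + P)/(-10 + P) (t(P) = 3 - (P + 13)/(P - 10) = 3 - (13 + P)/(-10 + P))
W(K) = 17*K (W(K) = 17*(K + 0) = 17*K)
W(-47)*t(18) = (17*(-47))*((-43 + 2*18)/(-10 + 18)) = -799*(-43 + 36)/8 = -799*(-7)/8 = -799*(-7/8) = 5593/8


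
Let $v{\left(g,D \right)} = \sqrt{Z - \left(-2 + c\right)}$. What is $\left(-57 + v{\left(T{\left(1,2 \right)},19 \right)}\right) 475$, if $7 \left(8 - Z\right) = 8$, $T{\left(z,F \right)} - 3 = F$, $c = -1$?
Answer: $-27075 + \frac{475 \sqrt{483}}{7} \approx -25584.0$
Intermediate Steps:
$T{\left(z,F \right)} = 3 + F$
$Z = \frac{48}{7}$ ($Z = 8 - \frac{8}{7} = \frac{48}{7} \approx 6.8571$)
$v{\left(g,D \right)} = \frac{\sqrt{483}}{7}$ ($v{\left(g,D \right)} = \sqrt{\frac{48}{7} - \left(-2 - 1\right)} = \sqrt{\frac{48}{7} - -3} = \sqrt{\frac{48}{7} + 3} = \sqrt{\frac{69}{7}} = \frac{\sqrt{483}}{7}$)
$\left(-57 + v{\left(T{\left(1,2 \right)},19 \right)}\right) 475 = \left(-57 + \frac{\sqrt{483}}{7}\right) 475 = -27075 + \frac{475 \sqrt{483}}{7}$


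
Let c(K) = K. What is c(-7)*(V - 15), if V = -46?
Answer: 427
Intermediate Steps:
c(-7)*(V - 15) = -7*(-46 - 15) = -7*(-61) = 427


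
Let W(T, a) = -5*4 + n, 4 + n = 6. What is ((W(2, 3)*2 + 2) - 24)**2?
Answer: 3364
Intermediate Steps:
n = 2 (n = -4 + 6 = 2)
W(T, a) = -18 (W(T, a) = -5*4 + 2 = -20 + 2 = -18)
((W(2, 3)*2 + 2) - 24)**2 = ((-18*2 + 2) - 24)**2 = ((-36 + 2) - 24)**2 = (-34 - 24)**2 = (-58)**2 = 3364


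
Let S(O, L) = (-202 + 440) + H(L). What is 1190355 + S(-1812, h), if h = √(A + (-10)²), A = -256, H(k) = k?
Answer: 1190593 + 2*I*√39 ≈ 1.1906e+6 + 12.49*I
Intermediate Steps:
h = 2*I*√39 (h = √(-256 + (-10)²) = √(-256 + 100) = √(-156) = 2*I*√39 ≈ 12.49*I)
S(O, L) = 238 + L (S(O, L) = (-202 + 440) + L = 238 + L)
1190355 + S(-1812, h) = 1190355 + (238 + 2*I*√39) = 1190593 + 2*I*√39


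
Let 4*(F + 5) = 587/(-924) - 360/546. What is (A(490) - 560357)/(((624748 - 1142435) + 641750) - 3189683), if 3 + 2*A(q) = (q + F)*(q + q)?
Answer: 1108079857/10521207840 ≈ 0.10532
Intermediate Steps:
F = -255791/48048 (F = -5 + (587/(-924) - 360/546)/4 = -5 + (587*(-1/924) - 360*1/546)/4 = -5 + (-587/924 - 60/91)/4 = -5 + (1/4)*(-15551/12012) = -5 - 15551/48048 = -255791/48048 ≈ -5.3237)
A(q) = -3/2 + q*(-255791/48048 + q) (A(q) = -3/2 + ((q - 255791/48048)*(q + q))/2 = -3/2 + ((-255791/48048 + q)*(2*q))/2 = -3/2 + (2*q*(-255791/48048 + q))/2 = -3/2 + q*(-255791/48048 + q))
(A(490) - 560357)/(((624748 - 1142435) + 641750) - 3189683) = ((-3/2 + 490**2 - 255791/48048*490) - 560357)/(((624748 - 1142435) + 641750) - 3189683) = ((-3/2 + 240100 - 8952685/3432) - 560357)/((-517687 + 641750) - 3189683) = (815065367/3432 - 560357)/(124063 - 3189683) = -1108079857/3432/(-3065620) = -1108079857/3432*(-1/3065620) = 1108079857/10521207840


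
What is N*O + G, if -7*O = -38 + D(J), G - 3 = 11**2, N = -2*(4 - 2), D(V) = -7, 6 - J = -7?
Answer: 688/7 ≈ 98.286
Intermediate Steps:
J = 13 (J = 6 - 1*(-7) = 6 + 7 = 13)
N = -4 (N = -2*2 = -4)
G = 124 (G = 3 + 11**2 = 3 + 121 = 124)
O = 45/7 (O = -(-38 - 7)/7 = -1/7*(-45) = 45/7 ≈ 6.4286)
N*O + G = -4*45/7 + 124 = -180/7 + 124 = 688/7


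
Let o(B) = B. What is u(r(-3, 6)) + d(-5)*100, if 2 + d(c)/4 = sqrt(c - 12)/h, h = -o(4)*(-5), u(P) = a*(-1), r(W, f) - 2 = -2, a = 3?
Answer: -803 + 20*I*sqrt(17) ≈ -803.0 + 82.462*I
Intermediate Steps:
r(W, f) = 0 (r(W, f) = 2 - 2 = 0)
u(P) = -3 (u(P) = 3*(-1) = -3)
h = 20 (h = -1*4*(-5) = -4*(-5) = 20)
d(c) = -8 + sqrt(-12 + c)/5 (d(c) = -8 + 4*(sqrt(c - 12)/20) = -8 + 4*(sqrt(-12 + c)*(1/20)) = -8 + 4*(sqrt(-12 + c)/20) = -8 + sqrt(-12 + c)/5)
u(r(-3, 6)) + d(-5)*100 = -3 + (-8 + sqrt(-12 - 5)/5)*100 = -3 + (-8 + sqrt(-17)/5)*100 = -3 + (-8 + (I*sqrt(17))/5)*100 = -3 + (-8 + I*sqrt(17)/5)*100 = -3 + (-800 + 20*I*sqrt(17)) = -803 + 20*I*sqrt(17)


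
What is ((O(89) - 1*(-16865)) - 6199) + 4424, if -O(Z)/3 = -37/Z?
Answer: 1343121/89 ≈ 15091.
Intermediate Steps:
O(Z) = 111/Z (O(Z) = -(-111)/Z = 111/Z)
((O(89) - 1*(-16865)) - 6199) + 4424 = ((111/89 - 1*(-16865)) - 6199) + 4424 = ((111*(1/89) + 16865) - 6199) + 4424 = ((111/89 + 16865) - 6199) + 4424 = (1501096/89 - 6199) + 4424 = 949385/89 + 4424 = 1343121/89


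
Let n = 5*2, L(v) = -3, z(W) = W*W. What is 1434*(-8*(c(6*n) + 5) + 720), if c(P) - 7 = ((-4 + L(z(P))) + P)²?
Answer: -31330032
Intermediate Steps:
z(W) = W²
n = 10
c(P) = 7 + (-7 + P)² (c(P) = 7 + ((-4 - 3) + P)² = 7 + (-7 + P)²)
1434*(-8*(c(6*n) + 5) + 720) = 1434*(-8*((7 + (-7 + 6*10)²) + 5) + 720) = 1434*(-8*((7 + (-7 + 60)²) + 5) + 720) = 1434*(-8*((7 + 53²) + 5) + 720) = 1434*(-8*((7 + 2809) + 5) + 720) = 1434*(-8*(2816 + 5) + 720) = 1434*(-8*2821 + 720) = 1434*(-22568 + 720) = 1434*(-21848) = -31330032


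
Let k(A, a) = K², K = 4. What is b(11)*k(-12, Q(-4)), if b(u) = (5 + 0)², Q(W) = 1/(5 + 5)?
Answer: 400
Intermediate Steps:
Q(W) = ⅒ (Q(W) = 1/10 = ⅒)
k(A, a) = 16 (k(A, a) = 4² = 16)
b(u) = 25 (b(u) = 5² = 25)
b(11)*k(-12, Q(-4)) = 25*16 = 400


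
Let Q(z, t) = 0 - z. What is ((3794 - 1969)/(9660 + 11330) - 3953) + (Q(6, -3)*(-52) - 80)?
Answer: -15620393/4198 ≈ -3720.9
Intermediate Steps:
Q(z, t) = -z
((3794 - 1969)/(9660 + 11330) - 3953) + (Q(6, -3)*(-52) - 80) = ((3794 - 1969)/(9660 + 11330) - 3953) + (-1*6*(-52) - 80) = (1825/20990 - 3953) + (-6*(-52) - 80) = (1825*(1/20990) - 3953) + (312 - 80) = (365/4198 - 3953) + 232 = -16594329/4198 + 232 = -15620393/4198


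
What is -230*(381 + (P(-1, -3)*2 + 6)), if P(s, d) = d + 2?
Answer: -88550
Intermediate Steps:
P(s, d) = 2 + d
-230*(381 + (P(-1, -3)*2 + 6)) = -230*(381 + ((2 - 3)*2 + 6)) = -230*(381 + (-1*2 + 6)) = -230*(381 + (-2 + 6)) = -230*(381 + 4) = -230*385 = -88550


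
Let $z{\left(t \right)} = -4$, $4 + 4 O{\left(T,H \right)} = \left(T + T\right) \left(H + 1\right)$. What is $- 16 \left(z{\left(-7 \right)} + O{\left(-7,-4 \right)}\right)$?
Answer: $-88$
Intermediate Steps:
$O{\left(T,H \right)} = -1 + \frac{T \left(1 + H\right)}{2}$ ($O{\left(T,H \right)} = -1 + \frac{\left(T + T\right) \left(H + 1\right)}{4} = -1 + \frac{2 T \left(1 + H\right)}{4} = -1 + \frac{T \left(1 + H\right)}{2}$)
$- 16 \left(z{\left(-7 \right)} + O{\left(-7,-4 \right)}\right) = - 16 \left(-4 + \left(-1 + \frac{1}{2} \left(-7\right) + \frac{1}{2} \left(-4\right) \left(-7\right)\right)\right) = - 16 \left(-4 - - \frac{19}{2}\right) = - 16 \left(-4 + \frac{19}{2}\right) = \left(-16\right) \frac{11}{2} = -88$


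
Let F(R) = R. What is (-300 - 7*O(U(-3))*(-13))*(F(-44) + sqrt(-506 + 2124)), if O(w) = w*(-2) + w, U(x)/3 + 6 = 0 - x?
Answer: -22836 + 519*sqrt(1618) ≈ -1959.6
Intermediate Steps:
U(x) = -18 - 3*x (U(x) = -18 + 3*(0 - x) = -18 + 3*(-x) = -18 - 3*x)
O(w) = -w (O(w) = -2*w + w = -w)
(-300 - 7*O(U(-3))*(-13))*(F(-44) + sqrt(-506 + 2124)) = (-300 - (-7)*(-18 - 3*(-3))*(-13))*(-44 + sqrt(-506 + 2124)) = (-300 - (-7)*(-18 + 9)*(-13))*(-44 + sqrt(1618)) = (-300 - (-7)*(-9)*(-13))*(-44 + sqrt(1618)) = (-300 - 7*9*(-13))*(-44 + sqrt(1618)) = (-300 - 63*(-13))*(-44 + sqrt(1618)) = (-300 + 819)*(-44 + sqrt(1618)) = 519*(-44 + sqrt(1618)) = -22836 + 519*sqrt(1618)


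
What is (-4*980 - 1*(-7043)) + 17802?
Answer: 20925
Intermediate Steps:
(-4*980 - 1*(-7043)) + 17802 = (-3920 + 7043) + 17802 = 3123 + 17802 = 20925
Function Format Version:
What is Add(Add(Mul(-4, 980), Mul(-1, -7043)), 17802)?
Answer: 20925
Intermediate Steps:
Add(Add(Mul(-4, 980), Mul(-1, -7043)), 17802) = Add(Add(-3920, 7043), 17802) = Add(3123, 17802) = 20925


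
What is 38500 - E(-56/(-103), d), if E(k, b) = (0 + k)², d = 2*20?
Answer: 408443364/10609 ≈ 38500.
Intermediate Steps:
d = 40
E(k, b) = k²
38500 - E(-56/(-103), d) = 38500 - (-56/(-103))² = 38500 - (-56*(-1/103))² = 38500 - (56/103)² = 38500 - 1*3136/10609 = 38500 - 3136/10609 = 408443364/10609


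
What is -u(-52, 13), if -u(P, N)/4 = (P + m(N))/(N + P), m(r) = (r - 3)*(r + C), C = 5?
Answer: -512/39 ≈ -13.128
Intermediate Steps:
m(r) = (-3 + r)*(5 + r) (m(r) = (r - 3)*(r + 5) = (-3 + r)*(5 + r))
u(P, N) = -4*(-15 + P + N**2 + 2*N)/(N + P) (u(P, N) = -4*(P + (-15 + N**2 + 2*N))/(N + P) = -4*(-15 + P + N**2 + 2*N)/(N + P))
-u(-52, 13) = -4*(15 - 1*(-52) - 1*13**2 - 2*13)/(13 - 52) = -4*(15 + 52 - 1*169 - 26)/(-39) = -4*(-1)*(15 + 52 - 169 - 26)/39 = -4*(-1)*(-128)/39 = -1*512/39 = -512/39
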